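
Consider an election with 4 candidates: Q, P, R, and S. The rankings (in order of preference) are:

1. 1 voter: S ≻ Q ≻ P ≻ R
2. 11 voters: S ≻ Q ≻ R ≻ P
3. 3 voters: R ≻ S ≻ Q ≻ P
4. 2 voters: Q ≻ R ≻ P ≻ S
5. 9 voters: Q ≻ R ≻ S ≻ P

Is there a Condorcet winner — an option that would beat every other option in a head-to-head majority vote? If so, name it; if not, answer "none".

none

Checking pairwise contests:
S beats Q 15–11.
Q beats P 26–0.
Q beats R 23–3.
R beats S 14–12.
Every option loses at least one head-to-head, so there is no Condorcet winner.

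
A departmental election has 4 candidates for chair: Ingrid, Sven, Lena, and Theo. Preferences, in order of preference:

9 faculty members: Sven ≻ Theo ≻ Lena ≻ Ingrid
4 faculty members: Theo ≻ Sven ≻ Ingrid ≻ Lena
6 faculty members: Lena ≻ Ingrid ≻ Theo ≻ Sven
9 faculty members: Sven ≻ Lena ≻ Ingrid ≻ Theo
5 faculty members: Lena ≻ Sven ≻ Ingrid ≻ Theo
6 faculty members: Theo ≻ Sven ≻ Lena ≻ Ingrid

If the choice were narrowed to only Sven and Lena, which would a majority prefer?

Sven

Voters preferring Sven to Lena: 28; preferring Lena to Sven: 11.
Sven wins the head-to-head.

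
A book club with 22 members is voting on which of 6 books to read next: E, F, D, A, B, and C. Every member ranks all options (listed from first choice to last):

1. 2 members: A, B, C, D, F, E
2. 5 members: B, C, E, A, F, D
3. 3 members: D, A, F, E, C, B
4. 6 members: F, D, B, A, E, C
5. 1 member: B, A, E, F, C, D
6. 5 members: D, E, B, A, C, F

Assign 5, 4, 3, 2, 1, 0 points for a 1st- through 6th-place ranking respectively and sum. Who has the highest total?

B

E: 2·0 + 5·3 + 3·2 + 6·1 + 1·3 + 5·4 = 50
F: 2·1 + 5·1 + 3·3 + 6·5 + 1·2 + 5·0 = 48
D: 2·2 + 5·0 + 3·5 + 6·4 + 1·0 + 5·5 = 68
A: 2·5 + 5·2 + 3·4 + 6·2 + 1·4 + 5·2 = 58
B: 2·4 + 5·5 + 3·0 + 6·3 + 1·5 + 5·3 = 71
C: 2·3 + 5·4 + 3·1 + 6·0 + 1·1 + 5·1 = 35
B has the highest Borda score (71).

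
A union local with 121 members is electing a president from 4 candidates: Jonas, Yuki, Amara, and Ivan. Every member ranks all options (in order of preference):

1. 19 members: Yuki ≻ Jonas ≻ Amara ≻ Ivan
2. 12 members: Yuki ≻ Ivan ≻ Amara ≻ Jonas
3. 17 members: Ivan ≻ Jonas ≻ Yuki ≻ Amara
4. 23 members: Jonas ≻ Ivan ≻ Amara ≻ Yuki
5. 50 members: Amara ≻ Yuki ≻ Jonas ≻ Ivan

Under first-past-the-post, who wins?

First-place votes: Jonas 23, Yuki 31, Amara 50, Ivan 17.
Amara has the most first-place votes.

Amara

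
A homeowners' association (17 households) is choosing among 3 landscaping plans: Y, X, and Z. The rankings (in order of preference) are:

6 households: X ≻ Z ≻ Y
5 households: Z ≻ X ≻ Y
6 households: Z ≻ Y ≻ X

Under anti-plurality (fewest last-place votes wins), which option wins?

Last-place votes: Y 11, X 6, Z 0.
Z is ranked last by the fewest voters, so Z wins.

Z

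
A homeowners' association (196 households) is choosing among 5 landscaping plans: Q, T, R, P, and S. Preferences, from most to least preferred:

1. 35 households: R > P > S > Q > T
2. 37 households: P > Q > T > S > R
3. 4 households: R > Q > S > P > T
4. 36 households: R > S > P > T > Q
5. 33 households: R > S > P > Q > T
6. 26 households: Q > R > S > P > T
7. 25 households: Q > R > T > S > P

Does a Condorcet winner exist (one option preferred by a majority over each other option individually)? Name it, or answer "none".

R vs Q: 108–88 for R.
R vs T: 159–37 for R.
R vs P: 159–37 for R.
R vs S: 159–37 for R.
R beats every other option head-to-head.

R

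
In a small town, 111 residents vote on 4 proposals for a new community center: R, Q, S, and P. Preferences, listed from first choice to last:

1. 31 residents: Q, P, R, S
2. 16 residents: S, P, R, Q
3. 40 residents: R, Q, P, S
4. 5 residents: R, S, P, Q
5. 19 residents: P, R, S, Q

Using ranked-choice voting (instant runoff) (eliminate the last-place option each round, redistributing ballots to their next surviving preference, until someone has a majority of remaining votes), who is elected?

P

Round 1: R 45, Q 31, S 16, P 19. Eliminate S.
Round 2: R 45, Q 31, P 35. Eliminate Q.
Round 3: R 45, P 66. P has a majority.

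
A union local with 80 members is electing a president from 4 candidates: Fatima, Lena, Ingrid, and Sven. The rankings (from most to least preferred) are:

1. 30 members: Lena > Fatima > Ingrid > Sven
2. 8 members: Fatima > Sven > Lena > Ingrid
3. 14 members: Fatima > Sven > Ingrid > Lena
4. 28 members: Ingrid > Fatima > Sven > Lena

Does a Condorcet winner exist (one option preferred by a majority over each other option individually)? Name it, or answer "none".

Fatima vs Lena: 50–30 for Fatima.
Fatima vs Ingrid: 52–28 for Fatima.
Fatima vs Sven: 80–0 for Fatima.
Fatima beats every other option head-to-head.

Fatima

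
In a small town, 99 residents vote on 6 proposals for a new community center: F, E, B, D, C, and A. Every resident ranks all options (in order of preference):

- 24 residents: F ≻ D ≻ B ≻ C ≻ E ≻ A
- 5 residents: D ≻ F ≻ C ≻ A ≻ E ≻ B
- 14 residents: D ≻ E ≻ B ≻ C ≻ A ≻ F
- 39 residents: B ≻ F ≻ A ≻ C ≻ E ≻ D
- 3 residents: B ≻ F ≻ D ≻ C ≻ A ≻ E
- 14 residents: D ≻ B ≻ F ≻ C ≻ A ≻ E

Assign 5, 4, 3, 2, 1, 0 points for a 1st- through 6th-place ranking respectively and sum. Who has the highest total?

B

F: 24·5 + 5·4 + 14·0 + 39·4 + 3·4 + 14·3 = 350
E: 24·1 + 5·1 + 14·4 + 39·1 + 3·0 + 14·0 = 124
B: 24·3 + 5·0 + 14·3 + 39·5 + 3·5 + 14·4 = 380
D: 24·4 + 5·5 + 14·5 + 39·0 + 3·3 + 14·5 = 270
C: 24·2 + 5·3 + 14·2 + 39·2 + 3·2 + 14·2 = 203
A: 24·0 + 5·2 + 14·1 + 39·3 + 3·1 + 14·1 = 158
B has the highest Borda score (380).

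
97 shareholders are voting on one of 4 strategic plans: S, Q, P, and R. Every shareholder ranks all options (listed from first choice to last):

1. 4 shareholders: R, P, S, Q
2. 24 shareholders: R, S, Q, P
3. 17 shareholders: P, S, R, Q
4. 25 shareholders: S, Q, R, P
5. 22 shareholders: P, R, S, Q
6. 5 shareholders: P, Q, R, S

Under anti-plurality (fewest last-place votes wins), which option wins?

R

Last-place votes: S 5, Q 43, P 49, R 0.
R is ranked last by the fewest voters, so R wins.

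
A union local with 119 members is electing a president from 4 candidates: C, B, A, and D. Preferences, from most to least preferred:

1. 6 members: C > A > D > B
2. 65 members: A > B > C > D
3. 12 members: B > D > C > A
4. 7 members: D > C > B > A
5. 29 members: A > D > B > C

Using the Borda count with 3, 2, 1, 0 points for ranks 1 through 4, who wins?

A

C: 6·3 + 65·1 + 12·1 + 7·2 + 29·0 = 109
B: 6·0 + 65·2 + 12·3 + 7·1 + 29·1 = 202
A: 6·2 + 65·3 + 12·0 + 7·0 + 29·3 = 294
D: 6·1 + 65·0 + 12·2 + 7·3 + 29·2 = 109
A has the highest Borda score (294).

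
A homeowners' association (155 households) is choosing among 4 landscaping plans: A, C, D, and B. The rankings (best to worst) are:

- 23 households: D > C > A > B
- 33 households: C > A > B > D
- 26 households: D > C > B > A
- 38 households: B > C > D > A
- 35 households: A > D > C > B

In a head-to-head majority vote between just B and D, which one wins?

D

Voters preferring B to D: 71; preferring D to B: 84.
D wins the head-to-head.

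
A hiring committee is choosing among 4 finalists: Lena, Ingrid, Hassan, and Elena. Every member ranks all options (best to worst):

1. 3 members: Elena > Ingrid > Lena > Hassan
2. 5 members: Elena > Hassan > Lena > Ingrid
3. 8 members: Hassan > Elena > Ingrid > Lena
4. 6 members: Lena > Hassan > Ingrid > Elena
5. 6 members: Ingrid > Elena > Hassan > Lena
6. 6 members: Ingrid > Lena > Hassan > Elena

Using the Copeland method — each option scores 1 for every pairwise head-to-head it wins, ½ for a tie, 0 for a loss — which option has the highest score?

Hassan

Lena: loses to Ingrid, Hassan, and Elena → score 0.
Ingrid: beats Lena and Elena; loses to Hassan → score 2.
Hassan: beats Lena, Ingrid, and Elena → score 3.
Elena: beats Lena; loses to Ingrid and Hassan → score 1.
Hassan has the best pairwise record.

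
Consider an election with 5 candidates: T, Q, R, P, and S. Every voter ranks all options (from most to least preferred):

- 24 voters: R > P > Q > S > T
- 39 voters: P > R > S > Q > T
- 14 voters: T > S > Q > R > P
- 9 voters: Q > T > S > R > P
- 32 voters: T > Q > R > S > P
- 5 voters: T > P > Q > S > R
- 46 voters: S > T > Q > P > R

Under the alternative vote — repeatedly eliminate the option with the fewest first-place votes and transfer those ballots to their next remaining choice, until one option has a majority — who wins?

Round 1: T 51, Q 9, R 24, P 39, S 46. Eliminate Q.
Round 2: T 60, R 24, P 39, S 46. Eliminate R.
Round 3: T 60, P 63, S 46. Eliminate S.
Round 4: T 106, P 63. T has a majority.

T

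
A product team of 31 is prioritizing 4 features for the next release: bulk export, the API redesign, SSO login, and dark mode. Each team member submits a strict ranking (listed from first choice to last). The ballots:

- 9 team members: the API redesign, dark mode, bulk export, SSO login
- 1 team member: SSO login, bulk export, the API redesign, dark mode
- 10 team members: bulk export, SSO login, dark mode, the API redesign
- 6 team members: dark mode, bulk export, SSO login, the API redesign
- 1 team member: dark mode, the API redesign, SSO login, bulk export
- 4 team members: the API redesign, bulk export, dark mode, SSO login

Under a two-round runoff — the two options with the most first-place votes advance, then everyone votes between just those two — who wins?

Round 1 first-place votes: bulk export 10, the API redesign 13, SSO login 1, dark mode 7.
the API redesign and bulk export advance.
Runoff: the API redesign is preferred to bulk export by 14 voters; bulk export by 17.
bulk export wins the runoff.

bulk export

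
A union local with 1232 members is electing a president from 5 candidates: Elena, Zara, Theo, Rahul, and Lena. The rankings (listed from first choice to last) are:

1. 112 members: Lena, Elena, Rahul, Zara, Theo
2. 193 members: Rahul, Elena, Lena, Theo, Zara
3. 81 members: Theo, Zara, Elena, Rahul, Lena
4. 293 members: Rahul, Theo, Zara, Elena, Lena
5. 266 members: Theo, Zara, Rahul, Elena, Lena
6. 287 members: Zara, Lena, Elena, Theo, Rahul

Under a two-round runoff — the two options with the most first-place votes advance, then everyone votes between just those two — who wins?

Round 1 first-place votes: Elena 0, Zara 287, Theo 347, Rahul 486, Lena 112.
Rahul and Theo advance.
Runoff: Rahul is preferred to Theo by 598 voters; Theo by 634.
Theo wins the runoff.

Theo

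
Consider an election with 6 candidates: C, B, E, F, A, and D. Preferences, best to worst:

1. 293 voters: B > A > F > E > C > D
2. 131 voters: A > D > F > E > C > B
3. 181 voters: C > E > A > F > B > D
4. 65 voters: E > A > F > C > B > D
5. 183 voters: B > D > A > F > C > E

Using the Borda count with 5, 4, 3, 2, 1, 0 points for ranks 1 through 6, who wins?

A

C: 293·1 + 131·1 + 181·5 + 65·2 + 183·1 = 1642
B: 293·5 + 131·0 + 181·1 + 65·1 + 183·5 = 2626
E: 293·2 + 131·2 + 181·4 + 65·5 + 183·0 = 1897
F: 293·3 + 131·3 + 181·2 + 65·3 + 183·2 = 2195
A: 293·4 + 131·5 + 181·3 + 65·4 + 183·3 = 3179
D: 293·0 + 131·4 + 181·0 + 65·0 + 183·4 = 1256
A has the highest Borda score (3179).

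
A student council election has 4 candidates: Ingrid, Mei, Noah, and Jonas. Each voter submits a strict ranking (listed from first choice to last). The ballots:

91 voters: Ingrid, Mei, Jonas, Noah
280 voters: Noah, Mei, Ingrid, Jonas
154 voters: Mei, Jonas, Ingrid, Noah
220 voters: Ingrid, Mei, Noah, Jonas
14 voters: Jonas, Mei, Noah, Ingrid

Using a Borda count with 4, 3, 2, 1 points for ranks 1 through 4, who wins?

Mei

Ingrid: 91·4 + 280·2 + 154·2 + 220·4 + 14·1 = 2126
Mei: 91·3 + 280·3 + 154·4 + 220·3 + 14·3 = 2431
Noah: 91·1 + 280·4 + 154·1 + 220·2 + 14·2 = 1833
Jonas: 91·2 + 280·1 + 154·3 + 220·1 + 14·4 = 1200
Mei has the highest Borda score (2431).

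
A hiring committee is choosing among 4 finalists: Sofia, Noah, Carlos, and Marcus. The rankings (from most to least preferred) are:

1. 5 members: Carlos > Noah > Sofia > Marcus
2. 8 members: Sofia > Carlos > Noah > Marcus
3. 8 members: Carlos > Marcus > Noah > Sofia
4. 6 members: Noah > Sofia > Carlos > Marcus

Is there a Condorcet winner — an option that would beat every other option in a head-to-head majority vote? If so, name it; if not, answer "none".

none

Checking pairwise contests:
Noah beats Sofia 19–8.
Carlos beats Noah 21–6.
Sofia beats Carlos 14–13.
Sofia beats Marcus 19–8.
Every option loses at least one head-to-head, so there is no Condorcet winner.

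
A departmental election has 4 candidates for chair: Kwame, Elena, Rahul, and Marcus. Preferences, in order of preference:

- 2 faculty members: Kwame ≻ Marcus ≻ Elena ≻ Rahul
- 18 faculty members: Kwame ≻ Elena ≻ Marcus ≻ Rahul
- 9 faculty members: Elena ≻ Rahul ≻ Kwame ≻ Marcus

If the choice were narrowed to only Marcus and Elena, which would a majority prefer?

Elena

Voters preferring Marcus to Elena: 2; preferring Elena to Marcus: 27.
Elena wins the head-to-head.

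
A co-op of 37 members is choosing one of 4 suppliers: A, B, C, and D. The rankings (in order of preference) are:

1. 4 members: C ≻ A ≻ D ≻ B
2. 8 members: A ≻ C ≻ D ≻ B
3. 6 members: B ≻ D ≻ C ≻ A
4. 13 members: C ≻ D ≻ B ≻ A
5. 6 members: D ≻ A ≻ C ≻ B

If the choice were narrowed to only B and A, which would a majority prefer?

B

Voters preferring B to A: 19; preferring A to B: 18.
B wins the head-to-head.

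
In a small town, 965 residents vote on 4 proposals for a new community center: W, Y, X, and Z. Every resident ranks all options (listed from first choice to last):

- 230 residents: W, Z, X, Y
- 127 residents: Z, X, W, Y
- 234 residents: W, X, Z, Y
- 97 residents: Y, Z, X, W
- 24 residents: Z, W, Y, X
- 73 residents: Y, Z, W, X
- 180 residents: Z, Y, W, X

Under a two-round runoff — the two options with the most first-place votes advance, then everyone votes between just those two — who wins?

Z

Round 1 first-place votes: W 464, Y 170, X 0, Z 331.
W and Z advance.
Runoff: W is preferred to Z by 464 voters; Z by 501.
Z wins the runoff.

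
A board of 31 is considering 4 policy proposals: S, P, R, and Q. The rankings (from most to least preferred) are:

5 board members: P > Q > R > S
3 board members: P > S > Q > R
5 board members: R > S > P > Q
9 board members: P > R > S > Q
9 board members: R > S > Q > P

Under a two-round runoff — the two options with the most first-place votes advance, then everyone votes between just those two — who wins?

Round 1 first-place votes: S 0, P 17, R 14, Q 0.
P and R advance.
Runoff: P is preferred to R by 17 voters; R by 14.
P wins the runoff.

P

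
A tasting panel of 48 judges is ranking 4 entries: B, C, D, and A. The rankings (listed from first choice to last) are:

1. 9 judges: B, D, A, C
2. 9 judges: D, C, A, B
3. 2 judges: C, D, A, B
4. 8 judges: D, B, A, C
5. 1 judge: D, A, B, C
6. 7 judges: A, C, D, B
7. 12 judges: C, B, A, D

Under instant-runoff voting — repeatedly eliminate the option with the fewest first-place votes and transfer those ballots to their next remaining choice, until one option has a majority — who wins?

D

Round 1: B 9, C 14, D 18, A 7. Eliminate A.
Round 2: B 9, C 21, D 18. Eliminate B.
Round 3: C 21, D 27. D has a majority.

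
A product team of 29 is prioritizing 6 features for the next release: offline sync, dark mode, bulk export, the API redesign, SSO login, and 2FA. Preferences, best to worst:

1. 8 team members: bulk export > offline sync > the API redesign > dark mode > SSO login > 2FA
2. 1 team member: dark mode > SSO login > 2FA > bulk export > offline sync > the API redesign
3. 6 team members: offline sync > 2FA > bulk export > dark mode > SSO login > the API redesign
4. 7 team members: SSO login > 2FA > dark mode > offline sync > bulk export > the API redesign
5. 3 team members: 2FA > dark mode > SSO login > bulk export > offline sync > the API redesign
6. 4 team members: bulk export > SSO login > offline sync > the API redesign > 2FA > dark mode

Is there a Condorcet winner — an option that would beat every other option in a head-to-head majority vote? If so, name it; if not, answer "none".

none

Checking pairwise contests:
bulk export beats offline sync 16–13.
offline sync beats dark mode 18–11.
2FA beats bulk export 17–12.
offline sync beats the API redesign 29–0.
dark mode beats SSO login 18–11.
offline sync beats 2FA 18–11.
Every option loses at least one head-to-head, so there is no Condorcet winner.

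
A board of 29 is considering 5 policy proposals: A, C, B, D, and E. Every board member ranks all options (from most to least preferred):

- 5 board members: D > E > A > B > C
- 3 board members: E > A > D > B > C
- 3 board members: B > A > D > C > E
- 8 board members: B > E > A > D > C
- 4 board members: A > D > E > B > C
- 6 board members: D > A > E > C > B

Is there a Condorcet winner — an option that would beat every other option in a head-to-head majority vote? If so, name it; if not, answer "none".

none

Checking pairwise contests:
E beats A 16–13.
A beats C 29–0.
A beats B 18–11.
A beats D 18–11.
D beats E 18–11.
Every option loses at least one head-to-head, so there is no Condorcet winner.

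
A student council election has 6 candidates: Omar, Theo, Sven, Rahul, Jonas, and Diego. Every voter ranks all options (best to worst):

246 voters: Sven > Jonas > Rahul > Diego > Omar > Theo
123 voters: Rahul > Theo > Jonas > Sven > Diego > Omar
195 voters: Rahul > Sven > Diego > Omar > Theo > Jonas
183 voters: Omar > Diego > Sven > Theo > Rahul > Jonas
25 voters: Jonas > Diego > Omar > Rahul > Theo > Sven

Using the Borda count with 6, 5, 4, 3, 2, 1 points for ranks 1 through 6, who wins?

Omar: 246·2 + 123·1 + 195·3 + 183·6 + 25·4 = 2398
Theo: 246·1 + 123·5 + 195·2 + 183·3 + 25·2 = 1850
Sven: 246·6 + 123·3 + 195·5 + 183·4 + 25·1 = 3577
Rahul: 246·4 + 123·6 + 195·6 + 183·2 + 25·3 = 3333
Jonas: 246·5 + 123·4 + 195·1 + 183·1 + 25·6 = 2250
Diego: 246·3 + 123·2 + 195·4 + 183·5 + 25·5 = 2804
Sven has the highest Borda score (3577).

Sven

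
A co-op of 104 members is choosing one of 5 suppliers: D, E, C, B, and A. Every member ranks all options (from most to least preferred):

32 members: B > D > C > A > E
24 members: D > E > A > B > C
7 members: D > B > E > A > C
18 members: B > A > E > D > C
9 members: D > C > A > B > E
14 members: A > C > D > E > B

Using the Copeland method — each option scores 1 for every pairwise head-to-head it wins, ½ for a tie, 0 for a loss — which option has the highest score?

D: beats E, C, B, and A → score 4.
E: loses to D, C, B, and A → score 0.
C: beats E; loses to D, B, and A → score 1.
B: beats E, C, and A; loses to D → score 3.
A: beats E and C; loses to D and B → score 2.
D has the best pairwise record.

D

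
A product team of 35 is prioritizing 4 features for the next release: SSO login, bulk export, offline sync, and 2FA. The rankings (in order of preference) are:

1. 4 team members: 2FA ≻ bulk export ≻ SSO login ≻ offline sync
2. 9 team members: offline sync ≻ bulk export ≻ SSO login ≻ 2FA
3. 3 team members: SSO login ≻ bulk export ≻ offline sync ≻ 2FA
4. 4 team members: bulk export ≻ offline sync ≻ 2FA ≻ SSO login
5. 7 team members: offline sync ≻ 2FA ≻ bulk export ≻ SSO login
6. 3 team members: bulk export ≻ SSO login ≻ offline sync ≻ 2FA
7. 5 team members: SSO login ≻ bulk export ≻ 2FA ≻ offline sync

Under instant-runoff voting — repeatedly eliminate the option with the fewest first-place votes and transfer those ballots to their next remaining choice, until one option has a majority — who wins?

bulk export

Round 1: SSO login 8, bulk export 7, offline sync 16, 2FA 4. Eliminate 2FA.
Round 2: SSO login 8, bulk export 11, offline sync 16. Eliminate SSO login.
Round 3: bulk export 19, offline sync 16. Bulk export has a majority.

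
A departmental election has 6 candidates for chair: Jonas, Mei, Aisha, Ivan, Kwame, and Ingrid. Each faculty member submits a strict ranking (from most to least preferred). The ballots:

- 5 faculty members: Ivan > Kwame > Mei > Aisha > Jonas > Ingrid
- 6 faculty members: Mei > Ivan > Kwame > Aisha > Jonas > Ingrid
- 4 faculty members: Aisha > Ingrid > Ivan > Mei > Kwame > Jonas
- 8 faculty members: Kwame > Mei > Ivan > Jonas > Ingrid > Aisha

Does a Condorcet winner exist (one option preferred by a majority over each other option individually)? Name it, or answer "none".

Checking pairwise contests:
Mei beats Jonas 23–0.
Kwame beats Mei 13–10.
Mei beats Aisha 19–4.
Mei beats Ivan 14–9.
Ivan beats Kwame 15–8.
Jonas beats Ingrid 19–4.
Every option loses at least one head-to-head, so there is no Condorcet winner.

none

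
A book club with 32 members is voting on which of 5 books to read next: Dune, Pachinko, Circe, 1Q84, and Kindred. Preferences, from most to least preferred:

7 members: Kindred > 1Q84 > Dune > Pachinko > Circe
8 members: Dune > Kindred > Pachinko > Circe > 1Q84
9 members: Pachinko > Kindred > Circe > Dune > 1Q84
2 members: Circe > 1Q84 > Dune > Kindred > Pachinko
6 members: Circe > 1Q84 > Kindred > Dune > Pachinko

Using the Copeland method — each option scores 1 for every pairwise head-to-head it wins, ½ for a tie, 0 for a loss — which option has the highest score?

Dune: beats Pachinko and 1Q84; loses to Circe and Kindred → score 2.
Pachinko: beats Circe and 1Q84; loses to Dune and Kindred → score 2.
Circe: beats Dune and 1Q84; loses to Pachinko and Kindred → score 2.
1Q84: loses to Dune, Pachinko, Circe, and Kindred → score 0.
Kindred: beats Dune, Pachinko, Circe, and 1Q84 → score 4.
Kindred has the best pairwise record.

Kindred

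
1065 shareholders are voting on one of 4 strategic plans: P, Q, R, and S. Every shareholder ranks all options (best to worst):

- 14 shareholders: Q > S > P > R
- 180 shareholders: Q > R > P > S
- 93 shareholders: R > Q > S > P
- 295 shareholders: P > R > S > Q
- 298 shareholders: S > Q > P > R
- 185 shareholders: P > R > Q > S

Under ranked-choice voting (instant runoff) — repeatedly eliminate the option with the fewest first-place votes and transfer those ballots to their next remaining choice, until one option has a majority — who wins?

Round 1: P 480, Q 194, R 93, S 298. Eliminate R.
Round 2: P 480, Q 287, S 298. Eliminate Q.
Round 3: P 660, S 405. P has a majority.

P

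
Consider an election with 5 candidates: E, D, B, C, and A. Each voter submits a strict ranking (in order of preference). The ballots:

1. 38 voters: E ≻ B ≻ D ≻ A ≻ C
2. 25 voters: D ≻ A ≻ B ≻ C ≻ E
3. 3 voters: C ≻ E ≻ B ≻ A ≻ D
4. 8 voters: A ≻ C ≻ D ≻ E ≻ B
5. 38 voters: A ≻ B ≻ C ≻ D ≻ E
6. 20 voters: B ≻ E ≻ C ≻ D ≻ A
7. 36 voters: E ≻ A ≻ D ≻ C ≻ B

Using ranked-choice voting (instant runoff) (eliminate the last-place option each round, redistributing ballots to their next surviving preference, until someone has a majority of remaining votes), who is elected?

Round 1: E 74, D 25, B 20, C 3, A 46. Eliminate C.
Round 2: E 77, D 25, B 20, A 46. Eliminate B.
Round 3: E 97, D 25, A 46. E has a majority.

E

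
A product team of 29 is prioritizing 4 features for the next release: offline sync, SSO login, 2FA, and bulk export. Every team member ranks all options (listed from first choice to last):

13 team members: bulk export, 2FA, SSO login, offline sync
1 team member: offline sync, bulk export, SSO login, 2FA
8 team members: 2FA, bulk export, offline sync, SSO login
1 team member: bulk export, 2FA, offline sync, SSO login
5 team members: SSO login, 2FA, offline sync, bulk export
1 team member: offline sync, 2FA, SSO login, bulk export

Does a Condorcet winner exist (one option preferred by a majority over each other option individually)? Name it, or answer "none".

bulk export

bulk export vs offline sync: 22–7 for bulk export.
bulk export vs SSO login: 23–6 for bulk export.
bulk export vs 2FA: 15–14 for bulk export.
bulk export beats every other option head-to-head.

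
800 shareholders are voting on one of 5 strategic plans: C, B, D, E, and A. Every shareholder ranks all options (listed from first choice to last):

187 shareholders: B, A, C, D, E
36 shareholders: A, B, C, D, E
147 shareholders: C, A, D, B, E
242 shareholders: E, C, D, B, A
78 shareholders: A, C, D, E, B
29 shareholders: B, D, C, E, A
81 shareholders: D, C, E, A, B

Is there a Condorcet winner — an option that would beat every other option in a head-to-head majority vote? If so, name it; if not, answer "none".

C

C vs B: 548–252 for C.
C vs D: 690–110 for C.
C vs E: 558–242 for C.
C vs A: 499–301 for C.
C beats every other option head-to-head.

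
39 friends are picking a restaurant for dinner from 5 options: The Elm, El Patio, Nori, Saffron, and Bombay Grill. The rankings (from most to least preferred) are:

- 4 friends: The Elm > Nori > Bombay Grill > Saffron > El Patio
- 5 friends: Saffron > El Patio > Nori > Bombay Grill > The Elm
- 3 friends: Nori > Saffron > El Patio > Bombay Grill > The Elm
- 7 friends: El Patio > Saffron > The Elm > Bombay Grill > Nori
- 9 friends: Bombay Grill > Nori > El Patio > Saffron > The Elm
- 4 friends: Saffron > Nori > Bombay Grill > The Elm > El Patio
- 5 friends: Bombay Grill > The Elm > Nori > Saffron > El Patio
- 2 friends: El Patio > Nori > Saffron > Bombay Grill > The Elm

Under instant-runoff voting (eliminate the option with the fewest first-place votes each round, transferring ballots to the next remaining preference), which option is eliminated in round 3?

El Patio

Round 1: The Elm 4, El Patio 9, Nori 3, Saffron 9, Bombay Grill 14. Eliminate Nori.
Round 2: The Elm 4, El Patio 9, Saffron 12, Bombay Grill 14. Eliminate The Elm.
Round 3: El Patio 9, Saffron 12, Bombay Grill 18. Eliminate El Patio.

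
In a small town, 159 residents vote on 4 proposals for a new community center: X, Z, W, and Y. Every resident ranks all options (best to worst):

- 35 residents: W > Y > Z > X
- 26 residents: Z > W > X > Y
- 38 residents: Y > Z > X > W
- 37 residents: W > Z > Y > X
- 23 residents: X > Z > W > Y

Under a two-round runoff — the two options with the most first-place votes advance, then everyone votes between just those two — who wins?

W

Round 1 first-place votes: X 23, Z 26, W 72, Y 38.
W and Y advance.
Runoff: W is preferred to Y by 121 voters; Y by 38.
W wins the runoff.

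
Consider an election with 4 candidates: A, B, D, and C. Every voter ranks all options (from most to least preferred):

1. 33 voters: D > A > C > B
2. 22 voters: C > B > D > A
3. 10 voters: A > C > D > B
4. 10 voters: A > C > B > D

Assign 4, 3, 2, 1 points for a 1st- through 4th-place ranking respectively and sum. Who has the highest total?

C

A: 33·3 + 22·1 + 10·4 + 10·4 = 201
B: 33·1 + 22·3 + 10·1 + 10·2 = 129
D: 33·4 + 22·2 + 10·2 + 10·1 = 206
C: 33·2 + 22·4 + 10·3 + 10·3 = 214
C has the highest Borda score (214).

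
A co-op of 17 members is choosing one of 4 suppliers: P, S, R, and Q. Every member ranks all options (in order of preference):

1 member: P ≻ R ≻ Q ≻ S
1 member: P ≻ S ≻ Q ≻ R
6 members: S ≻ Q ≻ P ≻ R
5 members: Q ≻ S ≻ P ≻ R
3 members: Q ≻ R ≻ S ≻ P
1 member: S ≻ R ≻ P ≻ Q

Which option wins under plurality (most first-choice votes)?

First-place votes: P 2, S 7, R 0, Q 8.
Q has the most first-place votes.

Q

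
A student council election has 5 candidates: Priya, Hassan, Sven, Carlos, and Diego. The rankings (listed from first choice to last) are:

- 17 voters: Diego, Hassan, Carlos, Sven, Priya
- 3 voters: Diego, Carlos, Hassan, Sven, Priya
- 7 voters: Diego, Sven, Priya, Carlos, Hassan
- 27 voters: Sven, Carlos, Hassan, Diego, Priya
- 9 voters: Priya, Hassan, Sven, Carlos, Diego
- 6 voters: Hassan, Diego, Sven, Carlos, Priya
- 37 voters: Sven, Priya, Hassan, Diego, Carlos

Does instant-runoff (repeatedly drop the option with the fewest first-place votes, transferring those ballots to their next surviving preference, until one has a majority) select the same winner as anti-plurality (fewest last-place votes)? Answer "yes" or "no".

yes

Instant-runoff — R1 Priya 9, Hassan 6, Sven 64, Carlos 0, Diego 27 (Sven winner). Winner: Sven.
Anti-plurality — last-place votes: Priya 53, Hassan 7, Sven 0, Carlos 37, Diego 9. Winner: Sven.
The two methods agree.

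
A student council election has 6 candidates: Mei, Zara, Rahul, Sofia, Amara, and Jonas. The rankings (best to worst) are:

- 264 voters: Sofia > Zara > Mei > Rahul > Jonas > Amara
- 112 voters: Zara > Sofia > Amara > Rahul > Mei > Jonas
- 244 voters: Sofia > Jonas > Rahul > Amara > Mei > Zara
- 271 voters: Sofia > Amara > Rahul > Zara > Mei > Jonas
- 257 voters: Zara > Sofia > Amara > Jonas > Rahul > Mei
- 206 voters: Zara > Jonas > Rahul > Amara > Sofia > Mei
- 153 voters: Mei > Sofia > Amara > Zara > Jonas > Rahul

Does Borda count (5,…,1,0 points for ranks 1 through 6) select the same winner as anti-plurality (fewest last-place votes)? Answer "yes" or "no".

Borda — scores: Mei 2184, Zara 4779, Rahul 3172, Sofia 6189, Amara 3550, Jonas 2731. Winner: Sofia.
Anti-plurality — last-place votes: Mei 463, Zara 244, Rahul 153, Sofia 0, Amara 264, Jonas 383. Winner: Sofia.
The two methods agree.

yes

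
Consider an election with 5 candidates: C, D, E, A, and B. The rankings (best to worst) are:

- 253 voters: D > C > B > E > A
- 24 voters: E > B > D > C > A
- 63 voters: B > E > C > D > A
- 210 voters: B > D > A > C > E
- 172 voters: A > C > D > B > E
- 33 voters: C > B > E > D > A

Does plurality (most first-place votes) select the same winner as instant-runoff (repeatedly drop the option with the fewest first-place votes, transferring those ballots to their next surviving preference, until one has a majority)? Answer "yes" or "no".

no

Plurality — first-place votes: C 33, D 253, E 24, A 172, B 273. Winner: B.
Instant-runoff — R1 C 33, D 253, E 24, A 172, B 273 (E out); R2 C 33, D 253, A 172, B 297 (C out); R3 D 253, A 172, B 330 (A out); R4 D 425, B 330 (D winner). Winner: D.
The two methods disagree.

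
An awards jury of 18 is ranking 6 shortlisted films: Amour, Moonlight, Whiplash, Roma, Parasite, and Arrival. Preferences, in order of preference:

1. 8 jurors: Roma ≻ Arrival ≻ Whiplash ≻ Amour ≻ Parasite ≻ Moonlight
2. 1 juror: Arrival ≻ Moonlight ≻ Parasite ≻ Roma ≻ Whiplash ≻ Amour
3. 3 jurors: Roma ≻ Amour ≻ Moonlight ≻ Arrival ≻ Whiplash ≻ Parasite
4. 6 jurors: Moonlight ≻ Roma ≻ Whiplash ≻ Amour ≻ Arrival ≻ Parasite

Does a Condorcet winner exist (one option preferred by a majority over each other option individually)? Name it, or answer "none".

Roma

Roma vs Amour: 18–0 for Roma.
Roma vs Moonlight: 11–7 for Roma.
Roma vs Whiplash: 18–0 for Roma.
Roma vs Parasite: 17–1 for Roma.
Roma vs Arrival: 17–1 for Roma.
Roma beats every other option head-to-head.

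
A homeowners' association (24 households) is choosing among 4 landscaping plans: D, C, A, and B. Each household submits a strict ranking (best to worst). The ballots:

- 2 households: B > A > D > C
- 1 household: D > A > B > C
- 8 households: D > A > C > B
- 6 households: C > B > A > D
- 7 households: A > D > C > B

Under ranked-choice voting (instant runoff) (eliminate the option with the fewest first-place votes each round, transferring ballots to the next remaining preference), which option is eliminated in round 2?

Round 1: D 9, C 6, A 7, B 2. Eliminate B.
Round 2: D 9, C 6, A 9. Eliminate C.

C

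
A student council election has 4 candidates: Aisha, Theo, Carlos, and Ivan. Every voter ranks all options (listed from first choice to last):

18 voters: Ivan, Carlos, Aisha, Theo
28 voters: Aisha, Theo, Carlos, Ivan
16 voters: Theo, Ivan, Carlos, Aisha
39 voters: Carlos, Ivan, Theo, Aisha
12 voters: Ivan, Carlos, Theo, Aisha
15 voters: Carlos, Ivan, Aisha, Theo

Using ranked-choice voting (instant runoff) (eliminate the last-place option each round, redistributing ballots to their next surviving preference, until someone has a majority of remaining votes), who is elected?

Carlos

Round 1: Aisha 28, Theo 16, Carlos 54, Ivan 30. Eliminate Theo.
Round 2: Aisha 28, Carlos 54, Ivan 46. Eliminate Aisha.
Round 3: Carlos 82, Ivan 46. Carlos has a majority.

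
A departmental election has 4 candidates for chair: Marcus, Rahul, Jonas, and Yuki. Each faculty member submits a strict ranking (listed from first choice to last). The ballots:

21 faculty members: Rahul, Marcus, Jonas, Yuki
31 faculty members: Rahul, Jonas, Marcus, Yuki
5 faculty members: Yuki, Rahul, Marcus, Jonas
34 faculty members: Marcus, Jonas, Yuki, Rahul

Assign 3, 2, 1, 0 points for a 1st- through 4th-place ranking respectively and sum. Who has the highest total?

Marcus: 21·2 + 31·1 + 5·1 + 34·3 = 180
Rahul: 21·3 + 31·3 + 5·2 + 34·0 = 166
Jonas: 21·1 + 31·2 + 5·0 + 34·2 = 151
Yuki: 21·0 + 31·0 + 5·3 + 34·1 = 49
Marcus has the highest Borda score (180).

Marcus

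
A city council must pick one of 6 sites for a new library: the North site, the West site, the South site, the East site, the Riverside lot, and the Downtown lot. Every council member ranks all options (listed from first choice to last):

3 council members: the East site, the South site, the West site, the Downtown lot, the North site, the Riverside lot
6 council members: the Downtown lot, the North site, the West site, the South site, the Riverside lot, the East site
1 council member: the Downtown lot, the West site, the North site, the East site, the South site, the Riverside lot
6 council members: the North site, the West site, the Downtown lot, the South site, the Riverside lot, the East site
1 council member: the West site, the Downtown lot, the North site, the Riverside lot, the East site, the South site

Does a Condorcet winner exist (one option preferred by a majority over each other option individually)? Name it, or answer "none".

Checking pairwise contests:
the Downtown lot beats the North site 11–6.
the North site beats the West site 12–5.
the North site beats the South site 14–3.
the North site beats the East site 14–3.
the North site beats the Riverside lot 17–0.
the West site beats the Downtown lot 10–7.
Every option loses at least one head-to-head, so there is no Condorcet winner.

none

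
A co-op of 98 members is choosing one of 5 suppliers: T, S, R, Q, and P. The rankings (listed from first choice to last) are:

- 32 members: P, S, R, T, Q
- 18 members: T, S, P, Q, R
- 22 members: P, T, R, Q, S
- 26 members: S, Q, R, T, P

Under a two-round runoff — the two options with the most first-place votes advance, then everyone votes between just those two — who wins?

Round 1 first-place votes: T 18, S 26, R 0, Q 0, P 54.
P and S advance.
Runoff: P is preferred to S by 54 voters; S by 44.
P wins the runoff.

P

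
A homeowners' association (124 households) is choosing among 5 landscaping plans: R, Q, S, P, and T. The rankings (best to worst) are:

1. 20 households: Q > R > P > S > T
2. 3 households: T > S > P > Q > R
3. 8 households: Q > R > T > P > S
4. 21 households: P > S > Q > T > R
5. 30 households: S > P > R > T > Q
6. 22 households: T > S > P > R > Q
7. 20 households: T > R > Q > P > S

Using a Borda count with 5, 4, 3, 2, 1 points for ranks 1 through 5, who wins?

R: 20·4 + 3·1 + 8·4 + 21·1 + 30·3 + 22·2 + 20·4 = 350
Q: 20·5 + 3·2 + 8·5 + 21·3 + 30·1 + 22·1 + 20·3 = 321
S: 20·2 + 3·4 + 8·1 + 21·4 + 30·5 + 22·4 + 20·1 = 402
P: 20·3 + 3·3 + 8·2 + 21·5 + 30·4 + 22·3 + 20·2 = 416
T: 20·1 + 3·5 + 8·3 + 21·2 + 30·2 + 22·5 + 20·5 = 371
P has the highest Borda score (416).

P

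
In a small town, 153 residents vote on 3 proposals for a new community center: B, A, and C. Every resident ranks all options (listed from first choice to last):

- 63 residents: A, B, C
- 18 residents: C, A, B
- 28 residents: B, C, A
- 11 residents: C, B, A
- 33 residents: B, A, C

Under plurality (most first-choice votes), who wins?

A

First-place votes: B 61, A 63, C 29.
A has the most first-place votes.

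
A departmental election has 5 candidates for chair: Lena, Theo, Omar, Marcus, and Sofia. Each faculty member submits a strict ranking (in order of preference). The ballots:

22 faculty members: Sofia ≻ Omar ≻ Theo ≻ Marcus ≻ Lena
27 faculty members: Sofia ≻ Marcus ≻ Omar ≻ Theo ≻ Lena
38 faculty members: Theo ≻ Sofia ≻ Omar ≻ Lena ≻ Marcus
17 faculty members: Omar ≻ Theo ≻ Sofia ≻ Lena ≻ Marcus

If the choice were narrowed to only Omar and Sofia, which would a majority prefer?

Sofia

Voters preferring Omar to Sofia: 17; preferring Sofia to Omar: 87.
Sofia wins the head-to-head.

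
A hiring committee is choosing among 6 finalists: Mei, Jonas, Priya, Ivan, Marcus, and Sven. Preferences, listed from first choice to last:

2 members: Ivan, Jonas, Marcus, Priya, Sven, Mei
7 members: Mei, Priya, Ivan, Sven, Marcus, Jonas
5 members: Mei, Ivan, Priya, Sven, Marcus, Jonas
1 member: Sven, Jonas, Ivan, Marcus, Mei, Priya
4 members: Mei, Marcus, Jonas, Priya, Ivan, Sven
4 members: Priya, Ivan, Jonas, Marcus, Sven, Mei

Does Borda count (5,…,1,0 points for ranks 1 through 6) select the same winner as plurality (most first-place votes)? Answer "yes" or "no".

Borda — scores: Mei 81, Jonas 36, Priya 75, Ivan 74, Marcus 44, Sven 35. Winner: Mei.
Plurality — first-place votes: Mei 16, Jonas 0, Priya 4, Ivan 2, Marcus 0, Sven 1. Winner: Mei.
The two methods agree.

yes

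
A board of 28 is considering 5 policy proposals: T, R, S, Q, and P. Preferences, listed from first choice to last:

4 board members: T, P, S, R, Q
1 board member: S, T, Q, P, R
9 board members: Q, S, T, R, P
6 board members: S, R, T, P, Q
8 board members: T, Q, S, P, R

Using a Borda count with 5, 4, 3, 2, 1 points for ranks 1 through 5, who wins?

T: 4·5 + 1·4 + 9·3 + 6·3 + 8·5 = 109
R: 4·2 + 1·1 + 9·2 + 6·4 + 8·1 = 59
S: 4·3 + 1·5 + 9·4 + 6·5 + 8·3 = 107
Q: 4·1 + 1·3 + 9·5 + 6·1 + 8·4 = 90
P: 4·4 + 1·2 + 9·1 + 6·2 + 8·2 = 55
T has the highest Borda score (109).

T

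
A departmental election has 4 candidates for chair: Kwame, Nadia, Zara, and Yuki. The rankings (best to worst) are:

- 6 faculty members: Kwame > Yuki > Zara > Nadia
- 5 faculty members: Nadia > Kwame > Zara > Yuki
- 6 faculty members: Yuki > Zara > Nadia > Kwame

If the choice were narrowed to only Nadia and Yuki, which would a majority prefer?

Yuki

Voters preferring Nadia to Yuki: 5; preferring Yuki to Nadia: 12.
Yuki wins the head-to-head.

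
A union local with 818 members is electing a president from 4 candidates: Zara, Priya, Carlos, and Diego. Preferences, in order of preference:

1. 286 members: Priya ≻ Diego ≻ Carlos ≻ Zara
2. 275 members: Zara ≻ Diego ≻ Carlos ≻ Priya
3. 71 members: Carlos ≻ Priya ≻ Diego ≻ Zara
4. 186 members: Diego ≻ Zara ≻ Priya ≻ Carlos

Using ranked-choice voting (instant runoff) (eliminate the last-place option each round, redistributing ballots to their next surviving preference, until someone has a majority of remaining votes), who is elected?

Round 1: Zara 275, Priya 286, Carlos 71, Diego 186. Eliminate Carlos.
Round 2: Zara 275, Priya 357, Diego 186. Eliminate Diego.
Round 3: Zara 461, Priya 357. Zara has a majority.

Zara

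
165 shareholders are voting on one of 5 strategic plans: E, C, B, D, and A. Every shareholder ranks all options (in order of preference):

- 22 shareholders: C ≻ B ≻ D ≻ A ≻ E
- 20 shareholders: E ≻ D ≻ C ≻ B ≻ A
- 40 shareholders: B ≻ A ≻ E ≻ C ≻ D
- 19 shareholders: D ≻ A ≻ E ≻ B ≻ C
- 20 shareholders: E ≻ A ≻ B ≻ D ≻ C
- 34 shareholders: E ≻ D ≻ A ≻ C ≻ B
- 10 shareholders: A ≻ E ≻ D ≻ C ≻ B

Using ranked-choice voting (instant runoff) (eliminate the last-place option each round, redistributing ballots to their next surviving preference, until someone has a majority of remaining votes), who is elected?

Round 1: E 74, C 22, B 40, D 19, A 10. Eliminate A.
Round 2: E 84, C 22, B 40, D 19. E has a majority.

E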